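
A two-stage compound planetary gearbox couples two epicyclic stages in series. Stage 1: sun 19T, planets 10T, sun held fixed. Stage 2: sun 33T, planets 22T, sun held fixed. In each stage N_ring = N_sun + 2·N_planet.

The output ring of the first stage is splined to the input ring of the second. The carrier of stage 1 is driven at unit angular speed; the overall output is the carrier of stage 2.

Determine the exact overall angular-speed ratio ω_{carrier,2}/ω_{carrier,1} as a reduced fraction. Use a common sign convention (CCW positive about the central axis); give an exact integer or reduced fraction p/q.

203/195

Stage 1: N_ring = 19 + 2·10 = 39
Stage 1: 19(ω_s−ω_c) = −39(ω_r−ω_c),  ω_s=0, ω_c=1
Stage 1: ω_r = 1 − (19/39)(0−1) = 58/39
  ⇒ ω_r¹/ω_c¹ = 58/39
Stage 2: N_ring = 33 + 2·22 = 77
Stage 2: 33(ω_s−ω_c) = −77(ω_r−ω_c),  ω_s=0, ω_r=1
Stage 2: 33(0−ω_c) = −77(1−ω_c)  ⇒  110ω_c = 77  ⇒  ω_c = 7/10
  ⇒ ω_c²/ω_r² = 7/10
Coupling ω_r² = ω_r¹ ⇒ overall = 58/39 × 7/10 = 203/195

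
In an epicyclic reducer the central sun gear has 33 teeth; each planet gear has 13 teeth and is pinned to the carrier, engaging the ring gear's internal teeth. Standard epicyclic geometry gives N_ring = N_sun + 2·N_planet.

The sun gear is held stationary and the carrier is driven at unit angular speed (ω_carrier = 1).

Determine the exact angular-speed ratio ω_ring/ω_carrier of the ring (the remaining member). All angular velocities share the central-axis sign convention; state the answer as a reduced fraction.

92/59

N_ring = 33 + 2·13 = 59
33(ω_s−ω_c) = −59(ω_r−ω_c),  ω_s=0, ω_c=1
ω_r = 1 − (33/59)(0−1) = 92/59
ω_r/ω_c = 92/59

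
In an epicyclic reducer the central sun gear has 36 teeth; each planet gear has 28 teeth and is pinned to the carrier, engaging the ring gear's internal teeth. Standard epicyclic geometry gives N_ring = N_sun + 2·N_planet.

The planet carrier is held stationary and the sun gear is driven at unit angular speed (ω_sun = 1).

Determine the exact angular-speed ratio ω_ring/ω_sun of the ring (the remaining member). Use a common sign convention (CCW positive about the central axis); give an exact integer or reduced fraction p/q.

N_ring = 36 + 2·28 = 92
36(ω_s−ω_c) = −92(ω_r−ω_c),  ω_c=0, ω_s=1
ω_r = 0 − (36/92)(1−0) = -9/23
ω_r/ω_s = -9/23

-9/23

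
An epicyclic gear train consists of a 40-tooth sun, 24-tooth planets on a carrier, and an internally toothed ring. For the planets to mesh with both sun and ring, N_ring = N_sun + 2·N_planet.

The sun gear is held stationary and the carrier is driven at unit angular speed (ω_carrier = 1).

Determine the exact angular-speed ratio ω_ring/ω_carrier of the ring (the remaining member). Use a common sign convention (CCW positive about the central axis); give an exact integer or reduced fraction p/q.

N_ring = 40 + 2·24 = 88
40(ω_s−ω_c) = −88(ω_r−ω_c),  ω_s=0, ω_c=1
ω_r = 1 − (40/88)(0−1) = 16/11
ω_r/ω_c = 16/11

16/11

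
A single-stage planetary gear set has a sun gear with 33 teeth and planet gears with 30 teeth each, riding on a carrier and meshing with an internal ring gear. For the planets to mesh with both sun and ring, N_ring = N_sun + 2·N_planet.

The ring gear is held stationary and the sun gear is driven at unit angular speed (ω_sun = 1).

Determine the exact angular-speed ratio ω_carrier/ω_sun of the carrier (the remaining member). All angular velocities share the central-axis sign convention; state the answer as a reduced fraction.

11/42

N_ring = 33 + 2·30 = 93
33(ω_s−ω_c) = −93(ω_r−ω_c),  ω_r=0, ω_s=1
33(1−ω_c) = −93(0−ω_c)  ⇒  126ω_c = 33  ⇒  ω_c = 11/42
ω_c/ω_s = 11/42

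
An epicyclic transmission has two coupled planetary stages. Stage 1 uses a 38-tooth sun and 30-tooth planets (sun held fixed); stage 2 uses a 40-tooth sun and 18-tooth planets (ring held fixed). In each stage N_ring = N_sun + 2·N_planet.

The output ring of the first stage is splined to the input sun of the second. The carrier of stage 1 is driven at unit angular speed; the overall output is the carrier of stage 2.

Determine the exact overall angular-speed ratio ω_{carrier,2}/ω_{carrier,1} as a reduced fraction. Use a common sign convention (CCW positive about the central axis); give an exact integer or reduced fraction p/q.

Stage 1: N_ring = 38 + 2·30 = 98
Stage 1: 38(ω_s−ω_c) = −98(ω_r−ω_c),  ω_s=0, ω_c=1
Stage 1: ω_r = 1 − (38/98)(0−1) = 68/49
  ⇒ ω_r¹/ω_c¹ = 68/49
Stage 2: N_ring = 40 + 2·18 = 76
Stage 2: 40(ω_s−ω_c) = −76(ω_r−ω_c),  ω_r=0, ω_s=1
Stage 2: 40(1−ω_c) = −76(0−ω_c)  ⇒  116ω_c = 40  ⇒  ω_c = 10/29
  ⇒ ω_c²/ω_s² = 10/29
Coupling ω_s² = ω_r¹ ⇒ overall = 68/49 × 10/29 = 680/1421

680/1421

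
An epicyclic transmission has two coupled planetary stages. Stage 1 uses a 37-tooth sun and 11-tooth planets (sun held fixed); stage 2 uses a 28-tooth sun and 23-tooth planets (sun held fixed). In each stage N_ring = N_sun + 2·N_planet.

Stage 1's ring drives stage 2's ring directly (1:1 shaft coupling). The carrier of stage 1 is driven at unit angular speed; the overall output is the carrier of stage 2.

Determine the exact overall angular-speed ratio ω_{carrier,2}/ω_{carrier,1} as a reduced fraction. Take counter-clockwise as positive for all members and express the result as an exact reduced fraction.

1184/1003

Stage 1: N_ring = 37 + 2·11 = 59
Stage 1: 37(ω_s−ω_c) = −59(ω_r−ω_c),  ω_s=0, ω_c=1
Stage 1: ω_r = 1 − (37/59)(0−1) = 96/59
  ⇒ ω_r¹/ω_c¹ = 96/59
Stage 2: N_ring = 28 + 2·23 = 74
Stage 2: 28(ω_s−ω_c) = −74(ω_r−ω_c),  ω_s=0, ω_r=1
Stage 2: 28(0−ω_c) = −74(1−ω_c)  ⇒  102ω_c = 74  ⇒  ω_c = 37/51
  ⇒ ω_c²/ω_r² = 37/51
Coupling ω_r² = ω_r¹ ⇒ overall = 96/59 × 37/51 = 1184/1003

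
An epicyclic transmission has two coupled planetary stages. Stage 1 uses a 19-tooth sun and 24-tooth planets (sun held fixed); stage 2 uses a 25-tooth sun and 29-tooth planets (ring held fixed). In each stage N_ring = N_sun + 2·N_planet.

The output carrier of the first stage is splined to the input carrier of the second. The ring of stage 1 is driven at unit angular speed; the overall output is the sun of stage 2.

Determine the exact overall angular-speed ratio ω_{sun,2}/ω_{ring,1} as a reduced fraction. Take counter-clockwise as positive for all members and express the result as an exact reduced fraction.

3618/1075

Stage 1: N_ring = 19 + 2·24 = 67
Stage 1: 19(ω_s−ω_c) = −67(ω_r−ω_c),  ω_s=0, ω_r=1
Stage 1: 19(0−ω_c) = −67(1−ω_c)  ⇒  86ω_c = 67  ⇒  ω_c = 67/86
  ⇒ ω_c¹/ω_r¹ = 67/86
Stage 2: N_ring = 25 + 2·29 = 83
Stage 2: 25(ω_s−ω_c) = −83(ω_r−ω_c),  ω_r=0, ω_c=1
Stage 2: ω_s = 1 − (83/25)(0−1) = 108/25
  ⇒ ω_s²/ω_c² = 108/25
Coupling ω_c² = ω_c¹ ⇒ overall = 67/86 × 108/25 = 3618/1075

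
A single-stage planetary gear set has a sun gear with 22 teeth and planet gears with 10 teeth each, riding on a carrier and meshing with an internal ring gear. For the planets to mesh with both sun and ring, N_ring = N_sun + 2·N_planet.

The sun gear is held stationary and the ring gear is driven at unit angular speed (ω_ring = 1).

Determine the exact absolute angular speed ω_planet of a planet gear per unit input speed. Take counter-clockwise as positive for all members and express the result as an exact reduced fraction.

N_ring = 22 + 2·10 = 42
22(ω_s−ω_c) = −42(ω_r−ω_c),  ω_s=0, ω_r=1
22(0−ω_c) = −42(1−ω_c)  ⇒  64ω_c = 42  ⇒  ω_c = 21/32
sun–planet: 22·(0−21/32) = −10·(ω_p−ω_c)  ⇒  ω_p−ω_c = −(22/10)·(-21/32) = 231/160
ω_p = 21/32 + 231/160 = 21/10

21/10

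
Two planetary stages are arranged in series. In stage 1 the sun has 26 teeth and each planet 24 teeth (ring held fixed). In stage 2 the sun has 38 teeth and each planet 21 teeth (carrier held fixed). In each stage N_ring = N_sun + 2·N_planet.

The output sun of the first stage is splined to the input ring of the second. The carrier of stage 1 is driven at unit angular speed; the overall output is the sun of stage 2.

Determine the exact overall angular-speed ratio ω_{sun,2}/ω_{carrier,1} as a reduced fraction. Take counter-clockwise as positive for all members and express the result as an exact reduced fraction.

-2000/247

Stage 1: N_ring = 26 + 2·24 = 74
Stage 1: 26(ω_s−ω_c) = −74(ω_r−ω_c),  ω_r=0, ω_c=1
Stage 1: ω_s = 1 − (74/26)(0−1) = 50/13
  ⇒ ω_s¹/ω_c¹ = 50/13
Stage 2: N_ring = 38 + 2·21 = 80
Stage 2: 38(ω_s−ω_c) = −80(ω_r−ω_c),  ω_c=0, ω_r=1
Stage 2: ω_s = 0 − (80/38)(1−0) = -40/19
  ⇒ ω_s²/ω_r² = -40/19
Coupling ω_r² = ω_s¹ ⇒ overall = 50/13 × -40/19 = -2000/247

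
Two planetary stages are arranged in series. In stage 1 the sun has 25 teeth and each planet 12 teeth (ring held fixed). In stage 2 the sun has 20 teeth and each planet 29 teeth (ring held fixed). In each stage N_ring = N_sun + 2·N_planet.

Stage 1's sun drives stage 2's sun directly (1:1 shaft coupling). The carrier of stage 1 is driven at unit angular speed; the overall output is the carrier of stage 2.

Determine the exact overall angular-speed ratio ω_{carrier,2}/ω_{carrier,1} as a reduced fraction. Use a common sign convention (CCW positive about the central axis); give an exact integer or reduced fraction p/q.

Stage 1: N_ring = 25 + 2·12 = 49
Stage 1: 25(ω_s−ω_c) = −49(ω_r−ω_c),  ω_r=0, ω_c=1
Stage 1: ω_s = 1 − (49/25)(0−1) = 74/25
  ⇒ ω_s¹/ω_c¹ = 74/25
Stage 2: N_ring = 20 + 2·29 = 78
Stage 2: 20(ω_s−ω_c) = −78(ω_r−ω_c),  ω_r=0, ω_s=1
Stage 2: 20(1−ω_c) = −78(0−ω_c)  ⇒  98ω_c = 20  ⇒  ω_c = 10/49
  ⇒ ω_c²/ω_s² = 10/49
Coupling ω_s² = ω_s¹ ⇒ overall = 74/25 × 10/49 = 148/245

148/245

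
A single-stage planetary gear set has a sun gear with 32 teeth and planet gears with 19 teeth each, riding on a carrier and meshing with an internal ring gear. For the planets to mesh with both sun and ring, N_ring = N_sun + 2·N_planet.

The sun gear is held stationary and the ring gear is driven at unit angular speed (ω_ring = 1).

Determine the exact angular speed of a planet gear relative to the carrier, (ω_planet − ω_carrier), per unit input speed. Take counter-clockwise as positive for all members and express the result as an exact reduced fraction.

N_ring = 32 + 2·19 = 70
32(ω_s−ω_c) = −70(ω_r−ω_c),  ω_s=0, ω_r=1
32(0−ω_c) = −70(1−ω_c)  ⇒  102ω_c = 70  ⇒  ω_c = 35/51
sun–planet: 32·(0−35/51) = −19·(ω_p−ω_c)  ⇒  ω_p−ω_c = −(32/19)·(-35/51) = 1120/969

1120/969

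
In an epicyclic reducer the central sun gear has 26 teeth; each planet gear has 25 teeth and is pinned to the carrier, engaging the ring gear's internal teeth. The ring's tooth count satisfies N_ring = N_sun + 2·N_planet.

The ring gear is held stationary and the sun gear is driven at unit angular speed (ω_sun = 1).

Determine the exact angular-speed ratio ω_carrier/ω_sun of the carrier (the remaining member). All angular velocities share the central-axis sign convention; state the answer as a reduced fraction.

13/51

N_ring = 26 + 2·25 = 76
26(ω_s−ω_c) = −76(ω_r−ω_c),  ω_r=0, ω_s=1
26(1−ω_c) = −76(0−ω_c)  ⇒  102ω_c = 26  ⇒  ω_c = 13/51
ω_c/ω_s = 13/51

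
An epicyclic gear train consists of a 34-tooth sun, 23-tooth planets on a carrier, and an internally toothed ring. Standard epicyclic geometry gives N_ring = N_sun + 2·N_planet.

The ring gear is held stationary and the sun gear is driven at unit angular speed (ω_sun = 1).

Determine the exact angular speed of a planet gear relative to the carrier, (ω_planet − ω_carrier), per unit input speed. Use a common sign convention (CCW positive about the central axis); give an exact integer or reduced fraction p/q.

-1360/1311

N_ring = 34 + 2·23 = 80
34(ω_s−ω_c) = −80(ω_r−ω_c),  ω_r=0, ω_s=1
34(1−ω_c) = −80(0−ω_c)  ⇒  114ω_c = 34  ⇒  ω_c = 17/57
sun–planet: 34·(1−17/57) = −23·(ω_p−ω_c)  ⇒  ω_p−ω_c = −(34/23)·(40/57) = -1360/1311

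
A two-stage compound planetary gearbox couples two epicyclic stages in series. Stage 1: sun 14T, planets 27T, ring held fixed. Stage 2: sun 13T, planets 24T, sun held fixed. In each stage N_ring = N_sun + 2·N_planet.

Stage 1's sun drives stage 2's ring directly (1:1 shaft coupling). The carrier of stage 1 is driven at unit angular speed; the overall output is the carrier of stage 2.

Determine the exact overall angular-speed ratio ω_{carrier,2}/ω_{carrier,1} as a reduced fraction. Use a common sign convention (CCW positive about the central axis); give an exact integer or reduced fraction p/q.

2501/518

Stage 1: N_ring = 14 + 2·27 = 68
Stage 1: 14(ω_s−ω_c) = −68(ω_r−ω_c),  ω_r=0, ω_c=1
Stage 1: ω_s = 1 − (68/14)(0−1) = 41/7
  ⇒ ω_s¹/ω_c¹ = 41/7
Stage 2: N_ring = 13 + 2·24 = 61
Stage 2: 13(ω_s−ω_c) = −61(ω_r−ω_c),  ω_s=0, ω_r=1
Stage 2: 13(0−ω_c) = −61(1−ω_c)  ⇒  74ω_c = 61  ⇒  ω_c = 61/74
  ⇒ ω_c²/ω_r² = 61/74
Coupling ω_r² = ω_s¹ ⇒ overall = 41/7 × 61/74 = 2501/518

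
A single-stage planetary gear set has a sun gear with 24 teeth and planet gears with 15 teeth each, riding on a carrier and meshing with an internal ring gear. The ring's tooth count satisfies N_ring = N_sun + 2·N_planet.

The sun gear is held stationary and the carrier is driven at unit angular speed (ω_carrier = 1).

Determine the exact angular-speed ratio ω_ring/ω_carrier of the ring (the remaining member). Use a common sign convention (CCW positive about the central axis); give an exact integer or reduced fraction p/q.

N_ring = 24 + 2·15 = 54
24(ω_s−ω_c) = −54(ω_r−ω_c),  ω_s=0, ω_c=1
ω_r = 1 − (24/54)(0−1) = 13/9
ω_r/ω_c = 13/9

13/9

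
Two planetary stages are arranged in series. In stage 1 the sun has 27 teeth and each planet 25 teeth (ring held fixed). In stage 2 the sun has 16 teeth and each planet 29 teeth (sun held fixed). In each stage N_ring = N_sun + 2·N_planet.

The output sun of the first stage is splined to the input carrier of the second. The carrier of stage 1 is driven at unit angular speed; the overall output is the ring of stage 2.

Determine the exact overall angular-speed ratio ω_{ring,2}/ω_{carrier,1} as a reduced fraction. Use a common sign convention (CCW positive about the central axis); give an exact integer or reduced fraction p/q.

520/111

Stage 1: N_ring = 27 + 2·25 = 77
Stage 1: 27(ω_s−ω_c) = −77(ω_r−ω_c),  ω_r=0, ω_c=1
Stage 1: ω_s = 1 − (77/27)(0−1) = 104/27
  ⇒ ω_s¹/ω_c¹ = 104/27
Stage 2: N_ring = 16 + 2·29 = 74
Stage 2: 16(ω_s−ω_c) = −74(ω_r−ω_c),  ω_s=0, ω_c=1
Stage 2: ω_r = 1 − (16/74)(0−1) = 45/37
  ⇒ ω_r²/ω_c² = 45/37
Coupling ω_c² = ω_s¹ ⇒ overall = 104/27 × 45/37 = 520/111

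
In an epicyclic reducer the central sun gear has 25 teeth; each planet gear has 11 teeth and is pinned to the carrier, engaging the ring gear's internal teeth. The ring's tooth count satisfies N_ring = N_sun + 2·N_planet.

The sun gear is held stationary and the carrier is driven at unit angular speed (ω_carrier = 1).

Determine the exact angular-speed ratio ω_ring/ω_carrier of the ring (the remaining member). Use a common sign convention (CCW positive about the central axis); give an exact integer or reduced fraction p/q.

N_ring = 25 + 2·11 = 47
25(ω_s−ω_c) = −47(ω_r−ω_c),  ω_s=0, ω_c=1
ω_r = 1 − (25/47)(0−1) = 72/47
ω_r/ω_c = 72/47

72/47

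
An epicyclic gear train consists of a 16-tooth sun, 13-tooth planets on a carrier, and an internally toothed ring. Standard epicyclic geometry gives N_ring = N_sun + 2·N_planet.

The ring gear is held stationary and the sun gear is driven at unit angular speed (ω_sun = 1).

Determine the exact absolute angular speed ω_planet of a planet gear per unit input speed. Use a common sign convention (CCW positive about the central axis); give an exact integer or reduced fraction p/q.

-8/13

N_ring = 16 + 2·13 = 42
16(ω_s−ω_c) = −42(ω_r−ω_c),  ω_r=0, ω_s=1
16(1−ω_c) = −42(0−ω_c)  ⇒  58ω_c = 16  ⇒  ω_c = 8/29
sun–planet: 16·(1−8/29) = −13·(ω_p−ω_c)  ⇒  ω_p−ω_c = −(16/13)·(21/29) = -336/377
ω_p = 8/29 − 336/377 = -8/13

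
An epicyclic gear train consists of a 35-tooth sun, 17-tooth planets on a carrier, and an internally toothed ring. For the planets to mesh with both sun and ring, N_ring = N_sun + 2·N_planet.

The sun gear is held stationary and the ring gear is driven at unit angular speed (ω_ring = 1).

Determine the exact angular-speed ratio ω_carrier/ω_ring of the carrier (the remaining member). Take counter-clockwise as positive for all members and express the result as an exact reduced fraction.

69/104

N_ring = 35 + 2·17 = 69
35(ω_s−ω_c) = −69(ω_r−ω_c),  ω_s=0, ω_r=1
35(0−ω_c) = −69(1−ω_c)  ⇒  104ω_c = 69  ⇒  ω_c = 69/104
ω_c/ω_r = 69/104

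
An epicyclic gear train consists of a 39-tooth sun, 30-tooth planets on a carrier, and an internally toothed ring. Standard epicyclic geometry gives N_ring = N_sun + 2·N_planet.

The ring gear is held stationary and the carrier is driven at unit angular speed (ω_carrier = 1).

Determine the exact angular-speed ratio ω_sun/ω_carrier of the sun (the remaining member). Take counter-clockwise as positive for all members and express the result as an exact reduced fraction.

N_ring = 39 + 2·30 = 99
39(ω_s−ω_c) = −99(ω_r−ω_c),  ω_r=0, ω_c=1
ω_s = 1 − (99/39)(0−1) = 46/13
ω_s/ω_c = 46/13

46/13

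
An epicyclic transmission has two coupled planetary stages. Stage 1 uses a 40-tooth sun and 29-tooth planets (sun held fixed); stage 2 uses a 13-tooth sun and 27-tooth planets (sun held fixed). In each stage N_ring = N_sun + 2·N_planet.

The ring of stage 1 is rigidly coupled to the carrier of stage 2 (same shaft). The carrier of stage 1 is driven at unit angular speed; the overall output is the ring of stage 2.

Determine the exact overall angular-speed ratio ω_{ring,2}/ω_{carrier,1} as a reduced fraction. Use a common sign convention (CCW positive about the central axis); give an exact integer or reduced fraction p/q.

Stage 1: N_ring = 40 + 2·29 = 98
Stage 1: 40(ω_s−ω_c) = −98(ω_r−ω_c),  ω_s=0, ω_c=1
Stage 1: ω_r = 1 − (40/98)(0−1) = 69/49
  ⇒ ω_r¹/ω_c¹ = 69/49
Stage 2: N_ring = 13 + 2·27 = 67
Stage 2: 13(ω_s−ω_c) = −67(ω_r−ω_c),  ω_s=0, ω_c=1
Stage 2: ω_r = 1 − (13/67)(0−1) = 80/67
  ⇒ ω_r²/ω_c² = 80/67
Coupling ω_c² = ω_r¹ ⇒ overall = 69/49 × 80/67 = 5520/3283

5520/3283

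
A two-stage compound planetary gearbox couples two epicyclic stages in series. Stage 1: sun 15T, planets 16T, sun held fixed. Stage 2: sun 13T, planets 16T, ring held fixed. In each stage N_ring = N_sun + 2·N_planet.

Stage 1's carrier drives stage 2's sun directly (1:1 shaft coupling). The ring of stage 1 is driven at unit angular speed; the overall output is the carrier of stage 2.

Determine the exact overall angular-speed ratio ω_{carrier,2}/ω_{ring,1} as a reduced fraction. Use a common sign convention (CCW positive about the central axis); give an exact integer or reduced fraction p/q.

Stage 1: N_ring = 15 + 2·16 = 47
Stage 1: 15(ω_s−ω_c) = −47(ω_r−ω_c),  ω_s=0, ω_r=1
Stage 1: 15(0−ω_c) = −47(1−ω_c)  ⇒  62ω_c = 47  ⇒  ω_c = 47/62
  ⇒ ω_c¹/ω_r¹ = 47/62
Stage 2: N_ring = 13 + 2·16 = 45
Stage 2: 13(ω_s−ω_c) = −45(ω_r−ω_c),  ω_r=0, ω_s=1
Stage 2: 13(1−ω_c) = −45(0−ω_c)  ⇒  58ω_c = 13  ⇒  ω_c = 13/58
  ⇒ ω_c²/ω_s² = 13/58
Coupling ω_s² = ω_c¹ ⇒ overall = 47/62 × 13/58 = 611/3596

611/3596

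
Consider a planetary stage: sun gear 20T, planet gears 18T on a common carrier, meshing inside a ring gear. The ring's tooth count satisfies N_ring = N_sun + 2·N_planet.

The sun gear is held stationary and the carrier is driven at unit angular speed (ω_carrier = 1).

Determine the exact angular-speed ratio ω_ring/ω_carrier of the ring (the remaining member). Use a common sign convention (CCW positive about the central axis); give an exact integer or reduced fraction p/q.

19/14

N_ring = 20 + 2·18 = 56
20(ω_s−ω_c) = −56(ω_r−ω_c),  ω_s=0, ω_c=1
ω_r = 1 − (20/56)(0−1) = 19/14
ω_r/ω_c = 19/14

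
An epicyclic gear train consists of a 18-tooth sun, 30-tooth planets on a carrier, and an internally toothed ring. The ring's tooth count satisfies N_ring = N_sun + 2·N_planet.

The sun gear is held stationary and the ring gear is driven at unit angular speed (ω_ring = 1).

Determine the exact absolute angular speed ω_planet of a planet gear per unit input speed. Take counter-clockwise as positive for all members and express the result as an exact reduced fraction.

N_ring = 18 + 2·30 = 78
18(ω_s−ω_c) = −78(ω_r−ω_c),  ω_s=0, ω_r=1
18(0−ω_c) = −78(1−ω_c)  ⇒  96ω_c = 78  ⇒  ω_c = 13/16
sun–planet: 18·(0−13/16) = −30·(ω_p−ω_c)  ⇒  ω_p−ω_c = −(18/30)·(-13/16) = 39/80
ω_p = 13/16 + 39/80 = 13/10

13/10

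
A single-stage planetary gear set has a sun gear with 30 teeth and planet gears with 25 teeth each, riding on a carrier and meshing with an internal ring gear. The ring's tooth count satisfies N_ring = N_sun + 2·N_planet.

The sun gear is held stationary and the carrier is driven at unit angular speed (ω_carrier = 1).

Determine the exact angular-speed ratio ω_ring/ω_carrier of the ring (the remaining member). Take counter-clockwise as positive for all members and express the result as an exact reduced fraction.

N_ring = 30 + 2·25 = 80
30(ω_s−ω_c) = −80(ω_r−ω_c),  ω_s=0, ω_c=1
ω_r = 1 − (30/80)(0−1) = 11/8
ω_r/ω_c = 11/8

11/8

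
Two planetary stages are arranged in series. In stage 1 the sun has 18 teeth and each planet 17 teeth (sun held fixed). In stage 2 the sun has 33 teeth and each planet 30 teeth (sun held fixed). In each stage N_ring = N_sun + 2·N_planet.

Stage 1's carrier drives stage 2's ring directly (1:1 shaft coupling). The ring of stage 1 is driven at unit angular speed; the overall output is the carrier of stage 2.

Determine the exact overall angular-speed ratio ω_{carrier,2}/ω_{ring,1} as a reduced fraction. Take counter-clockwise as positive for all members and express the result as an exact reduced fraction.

403/735

Stage 1: N_ring = 18 + 2·17 = 52
Stage 1: 18(ω_s−ω_c) = −52(ω_r−ω_c),  ω_s=0, ω_r=1
Stage 1: 18(0−ω_c) = −52(1−ω_c)  ⇒  70ω_c = 52  ⇒  ω_c = 26/35
  ⇒ ω_c¹/ω_r¹ = 26/35
Stage 2: N_ring = 33 + 2·30 = 93
Stage 2: 33(ω_s−ω_c) = −93(ω_r−ω_c),  ω_s=0, ω_r=1
Stage 2: 33(0−ω_c) = −93(1−ω_c)  ⇒  126ω_c = 93  ⇒  ω_c = 31/42
  ⇒ ω_c²/ω_r² = 31/42
Coupling ω_r² = ω_c¹ ⇒ overall = 26/35 × 31/42 = 403/735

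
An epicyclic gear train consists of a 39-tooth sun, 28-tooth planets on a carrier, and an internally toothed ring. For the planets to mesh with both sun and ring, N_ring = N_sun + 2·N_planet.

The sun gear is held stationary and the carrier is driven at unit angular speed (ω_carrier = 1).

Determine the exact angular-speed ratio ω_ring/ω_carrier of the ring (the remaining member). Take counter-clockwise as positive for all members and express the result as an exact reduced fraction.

N_ring = 39 + 2·28 = 95
39(ω_s−ω_c) = −95(ω_r−ω_c),  ω_s=0, ω_c=1
ω_r = 1 − (39/95)(0−1) = 134/95
ω_r/ω_c = 134/95

134/95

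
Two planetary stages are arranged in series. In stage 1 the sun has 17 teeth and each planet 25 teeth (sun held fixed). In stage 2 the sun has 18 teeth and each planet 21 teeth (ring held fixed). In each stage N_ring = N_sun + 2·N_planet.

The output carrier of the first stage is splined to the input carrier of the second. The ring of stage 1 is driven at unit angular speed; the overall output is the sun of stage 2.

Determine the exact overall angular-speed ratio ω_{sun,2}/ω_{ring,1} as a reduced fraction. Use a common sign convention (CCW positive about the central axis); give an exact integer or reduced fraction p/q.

Stage 1: N_ring = 17 + 2·25 = 67
Stage 1: 17(ω_s−ω_c) = −67(ω_r−ω_c),  ω_s=0, ω_r=1
Stage 1: 17(0−ω_c) = −67(1−ω_c)  ⇒  84ω_c = 67  ⇒  ω_c = 67/84
  ⇒ ω_c¹/ω_r¹ = 67/84
Stage 2: N_ring = 18 + 2·21 = 60
Stage 2: 18(ω_s−ω_c) = −60(ω_r−ω_c),  ω_r=0, ω_c=1
Stage 2: ω_s = 1 − (60/18)(0−1) = 13/3
  ⇒ ω_s²/ω_c² = 13/3
Coupling ω_c² = ω_c¹ ⇒ overall = 67/84 × 13/3 = 871/252

871/252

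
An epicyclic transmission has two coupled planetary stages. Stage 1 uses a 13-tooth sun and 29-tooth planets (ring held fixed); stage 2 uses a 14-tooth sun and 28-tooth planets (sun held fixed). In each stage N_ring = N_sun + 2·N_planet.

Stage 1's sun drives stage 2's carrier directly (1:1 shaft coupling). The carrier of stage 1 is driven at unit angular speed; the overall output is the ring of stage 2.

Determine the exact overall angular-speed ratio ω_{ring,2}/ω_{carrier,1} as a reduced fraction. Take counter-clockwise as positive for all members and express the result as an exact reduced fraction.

504/65

Stage 1: N_ring = 13 + 2·29 = 71
Stage 1: 13(ω_s−ω_c) = −71(ω_r−ω_c),  ω_r=0, ω_c=1
Stage 1: ω_s = 1 − (71/13)(0−1) = 84/13
  ⇒ ω_s¹/ω_c¹ = 84/13
Stage 2: N_ring = 14 + 2·28 = 70
Stage 2: 14(ω_s−ω_c) = −70(ω_r−ω_c),  ω_s=0, ω_c=1
Stage 2: ω_r = 1 − (14/70)(0−1) = 6/5
  ⇒ ω_r²/ω_c² = 6/5
Coupling ω_c² = ω_s¹ ⇒ overall = 84/13 × 6/5 = 504/65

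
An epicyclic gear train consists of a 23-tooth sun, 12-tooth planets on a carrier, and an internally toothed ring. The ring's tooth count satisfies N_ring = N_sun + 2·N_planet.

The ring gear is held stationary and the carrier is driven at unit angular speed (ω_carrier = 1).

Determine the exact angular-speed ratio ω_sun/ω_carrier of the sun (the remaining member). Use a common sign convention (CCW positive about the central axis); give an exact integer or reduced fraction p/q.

N_ring = 23 + 2·12 = 47
23(ω_s−ω_c) = −47(ω_r−ω_c),  ω_r=0, ω_c=1
ω_s = 1 − (47/23)(0−1) = 70/23
ω_s/ω_c = 70/23

70/23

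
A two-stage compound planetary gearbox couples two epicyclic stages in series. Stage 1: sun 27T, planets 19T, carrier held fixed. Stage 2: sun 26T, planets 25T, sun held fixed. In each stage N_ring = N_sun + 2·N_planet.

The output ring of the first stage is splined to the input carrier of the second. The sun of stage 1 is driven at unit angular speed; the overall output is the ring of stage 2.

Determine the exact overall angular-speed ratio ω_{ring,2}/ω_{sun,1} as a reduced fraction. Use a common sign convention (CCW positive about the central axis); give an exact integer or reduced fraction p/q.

Stage 1: N_ring = 27 + 2·19 = 65
Stage 1: 27(ω_s−ω_c) = −65(ω_r−ω_c),  ω_c=0, ω_s=1
Stage 1: ω_r = 0 − (27/65)(1−0) = -27/65
  ⇒ ω_r¹/ω_s¹ = -27/65
Stage 2: N_ring = 26 + 2·25 = 76
Stage 2: 26(ω_s−ω_c) = −76(ω_r−ω_c),  ω_s=0, ω_c=1
Stage 2: ω_r = 1 − (26/76)(0−1) = 51/38
  ⇒ ω_r²/ω_c² = 51/38
Coupling ω_c² = ω_r¹ ⇒ overall = -27/65 × 51/38 = -1377/2470

-1377/2470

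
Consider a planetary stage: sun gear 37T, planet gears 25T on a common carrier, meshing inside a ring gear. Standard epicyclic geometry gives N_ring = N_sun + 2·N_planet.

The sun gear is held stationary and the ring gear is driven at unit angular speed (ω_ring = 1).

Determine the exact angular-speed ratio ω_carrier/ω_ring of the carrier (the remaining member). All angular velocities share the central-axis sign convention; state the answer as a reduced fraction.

87/124

N_ring = 37 + 2·25 = 87
37(ω_s−ω_c) = −87(ω_r−ω_c),  ω_s=0, ω_r=1
37(0−ω_c) = −87(1−ω_c)  ⇒  124ω_c = 87  ⇒  ω_c = 87/124
ω_c/ω_r = 87/124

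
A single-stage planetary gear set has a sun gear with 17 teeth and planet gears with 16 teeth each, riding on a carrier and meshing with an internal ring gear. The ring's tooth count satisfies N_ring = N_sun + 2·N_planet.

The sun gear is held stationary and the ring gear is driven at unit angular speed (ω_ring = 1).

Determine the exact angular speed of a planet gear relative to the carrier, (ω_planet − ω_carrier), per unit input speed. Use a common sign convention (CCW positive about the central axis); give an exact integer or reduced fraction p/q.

833/1056

N_ring = 17 + 2·16 = 49
17(ω_s−ω_c) = −49(ω_r−ω_c),  ω_s=0, ω_r=1
17(0−ω_c) = −49(1−ω_c)  ⇒  66ω_c = 49  ⇒  ω_c = 49/66
sun–planet: 17·(0−49/66) = −16·(ω_p−ω_c)  ⇒  ω_p−ω_c = −(17/16)·(-49/66) = 833/1056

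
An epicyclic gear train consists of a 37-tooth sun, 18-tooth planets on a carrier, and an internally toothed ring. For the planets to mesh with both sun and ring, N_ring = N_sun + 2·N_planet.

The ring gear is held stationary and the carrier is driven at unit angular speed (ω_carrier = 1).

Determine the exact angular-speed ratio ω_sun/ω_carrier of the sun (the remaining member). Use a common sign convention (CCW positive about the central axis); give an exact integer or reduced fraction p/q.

110/37

N_ring = 37 + 2·18 = 73
37(ω_s−ω_c) = −73(ω_r−ω_c),  ω_r=0, ω_c=1
ω_s = 1 − (73/37)(0−1) = 110/37
ω_s/ω_c = 110/37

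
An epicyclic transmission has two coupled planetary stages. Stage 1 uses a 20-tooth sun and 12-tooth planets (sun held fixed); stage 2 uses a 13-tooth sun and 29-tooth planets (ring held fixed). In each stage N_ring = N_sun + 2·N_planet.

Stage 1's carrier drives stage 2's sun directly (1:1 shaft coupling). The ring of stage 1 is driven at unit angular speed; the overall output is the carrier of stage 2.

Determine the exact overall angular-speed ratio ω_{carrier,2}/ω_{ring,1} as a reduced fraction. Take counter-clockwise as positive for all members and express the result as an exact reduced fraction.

143/1344

Stage 1: N_ring = 20 + 2·12 = 44
Stage 1: 20(ω_s−ω_c) = −44(ω_r−ω_c),  ω_s=0, ω_r=1
Stage 1: 20(0−ω_c) = −44(1−ω_c)  ⇒  64ω_c = 44  ⇒  ω_c = 11/16
  ⇒ ω_c¹/ω_r¹ = 11/16
Stage 2: N_ring = 13 + 2·29 = 71
Stage 2: 13(ω_s−ω_c) = −71(ω_r−ω_c),  ω_r=0, ω_s=1
Stage 2: 13(1−ω_c) = −71(0−ω_c)  ⇒  84ω_c = 13  ⇒  ω_c = 13/84
  ⇒ ω_c²/ω_s² = 13/84
Coupling ω_s² = ω_c¹ ⇒ overall = 11/16 × 13/84 = 143/1344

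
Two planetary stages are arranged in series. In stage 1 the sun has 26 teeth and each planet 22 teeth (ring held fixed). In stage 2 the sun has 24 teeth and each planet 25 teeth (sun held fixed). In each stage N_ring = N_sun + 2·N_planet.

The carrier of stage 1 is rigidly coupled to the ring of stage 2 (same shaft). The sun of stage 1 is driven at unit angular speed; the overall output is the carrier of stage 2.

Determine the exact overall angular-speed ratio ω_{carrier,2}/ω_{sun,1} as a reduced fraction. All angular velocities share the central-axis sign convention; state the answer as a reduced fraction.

481/2352

Stage 1: N_ring = 26 + 2·22 = 70
Stage 1: 26(ω_s−ω_c) = −70(ω_r−ω_c),  ω_r=0, ω_s=1
Stage 1: 26(1−ω_c) = −70(0−ω_c)  ⇒  96ω_c = 26  ⇒  ω_c = 13/48
  ⇒ ω_c¹/ω_s¹ = 13/48
Stage 2: N_ring = 24 + 2·25 = 74
Stage 2: 24(ω_s−ω_c) = −74(ω_r−ω_c),  ω_s=0, ω_r=1
Stage 2: 24(0−ω_c) = −74(1−ω_c)  ⇒  98ω_c = 74  ⇒  ω_c = 37/49
  ⇒ ω_c²/ω_r² = 37/49
Coupling ω_r² = ω_c¹ ⇒ overall = 13/48 × 37/49 = 481/2352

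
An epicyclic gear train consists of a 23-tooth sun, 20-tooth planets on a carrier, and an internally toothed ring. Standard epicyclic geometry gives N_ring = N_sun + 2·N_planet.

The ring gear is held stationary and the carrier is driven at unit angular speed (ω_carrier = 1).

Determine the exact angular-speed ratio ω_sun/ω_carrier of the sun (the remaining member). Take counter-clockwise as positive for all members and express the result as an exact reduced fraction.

86/23

N_ring = 23 + 2·20 = 63
23(ω_s−ω_c) = −63(ω_r−ω_c),  ω_r=0, ω_c=1
ω_s = 1 − (63/23)(0−1) = 86/23
ω_s/ω_c = 86/23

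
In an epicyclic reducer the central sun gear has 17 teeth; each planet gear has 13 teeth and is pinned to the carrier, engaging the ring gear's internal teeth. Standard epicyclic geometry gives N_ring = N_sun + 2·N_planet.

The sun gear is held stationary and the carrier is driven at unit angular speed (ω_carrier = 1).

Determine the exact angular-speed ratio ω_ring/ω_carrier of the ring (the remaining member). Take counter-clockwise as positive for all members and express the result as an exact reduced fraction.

N_ring = 17 + 2·13 = 43
17(ω_s−ω_c) = −43(ω_r−ω_c),  ω_s=0, ω_c=1
ω_r = 1 − (17/43)(0−1) = 60/43
ω_r/ω_c = 60/43

60/43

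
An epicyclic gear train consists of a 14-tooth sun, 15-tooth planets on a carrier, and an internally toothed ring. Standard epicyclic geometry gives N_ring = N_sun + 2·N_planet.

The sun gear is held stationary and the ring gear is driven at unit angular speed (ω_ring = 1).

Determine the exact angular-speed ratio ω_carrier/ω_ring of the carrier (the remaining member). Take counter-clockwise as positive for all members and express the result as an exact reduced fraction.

22/29

N_ring = 14 + 2·15 = 44
14(ω_s−ω_c) = −44(ω_r−ω_c),  ω_s=0, ω_r=1
14(0−ω_c) = −44(1−ω_c)  ⇒  58ω_c = 44  ⇒  ω_c = 22/29
ω_c/ω_r = 22/29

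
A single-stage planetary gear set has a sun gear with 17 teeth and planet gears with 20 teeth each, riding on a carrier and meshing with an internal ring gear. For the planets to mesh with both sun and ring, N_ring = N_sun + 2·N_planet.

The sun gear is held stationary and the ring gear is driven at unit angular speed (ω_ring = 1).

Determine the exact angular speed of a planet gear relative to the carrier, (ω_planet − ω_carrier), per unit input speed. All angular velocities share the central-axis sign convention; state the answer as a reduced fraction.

969/1480

N_ring = 17 + 2·20 = 57
17(ω_s−ω_c) = −57(ω_r−ω_c),  ω_s=0, ω_r=1
17(0−ω_c) = −57(1−ω_c)  ⇒  74ω_c = 57  ⇒  ω_c = 57/74
sun–planet: 17·(0−57/74) = −20·(ω_p−ω_c)  ⇒  ω_p−ω_c = −(17/20)·(-57/74) = 969/1480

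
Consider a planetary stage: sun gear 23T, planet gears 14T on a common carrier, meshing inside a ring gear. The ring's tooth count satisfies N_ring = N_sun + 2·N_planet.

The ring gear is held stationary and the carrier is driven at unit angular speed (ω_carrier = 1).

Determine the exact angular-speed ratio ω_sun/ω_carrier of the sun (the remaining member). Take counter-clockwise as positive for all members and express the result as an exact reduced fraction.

N_ring = 23 + 2·14 = 51
23(ω_s−ω_c) = −51(ω_r−ω_c),  ω_r=0, ω_c=1
ω_s = 1 − (51/23)(0−1) = 74/23
ω_s/ω_c = 74/23

74/23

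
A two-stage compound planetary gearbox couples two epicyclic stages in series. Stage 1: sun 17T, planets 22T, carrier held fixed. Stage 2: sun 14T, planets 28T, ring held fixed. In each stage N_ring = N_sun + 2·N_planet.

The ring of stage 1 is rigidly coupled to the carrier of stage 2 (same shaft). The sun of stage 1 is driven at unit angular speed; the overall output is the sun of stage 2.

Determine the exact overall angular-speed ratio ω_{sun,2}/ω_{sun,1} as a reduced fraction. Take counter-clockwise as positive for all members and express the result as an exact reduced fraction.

-102/61

Stage 1: N_ring = 17 + 2·22 = 61
Stage 1: 17(ω_s−ω_c) = −61(ω_r−ω_c),  ω_c=0, ω_s=1
Stage 1: ω_r = 0 − (17/61)(1−0) = -17/61
  ⇒ ω_r¹/ω_s¹ = -17/61
Stage 2: N_ring = 14 + 2·28 = 70
Stage 2: 14(ω_s−ω_c) = −70(ω_r−ω_c),  ω_r=0, ω_c=1
Stage 2: ω_s = 1 − (70/14)(0−1) = 6
  ⇒ ω_s²/ω_c² = 6
Coupling ω_c² = ω_r¹ ⇒ overall = -17/61 × 6 = -102/61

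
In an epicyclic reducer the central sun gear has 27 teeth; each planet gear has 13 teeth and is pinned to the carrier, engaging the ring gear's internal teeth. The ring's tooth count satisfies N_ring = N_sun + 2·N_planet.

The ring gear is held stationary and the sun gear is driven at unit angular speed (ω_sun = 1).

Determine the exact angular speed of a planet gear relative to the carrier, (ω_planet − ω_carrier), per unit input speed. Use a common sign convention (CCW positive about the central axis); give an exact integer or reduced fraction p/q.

-1431/1040

N_ring = 27 + 2·13 = 53
27(ω_s−ω_c) = −53(ω_r−ω_c),  ω_r=0, ω_s=1
27(1−ω_c) = −53(0−ω_c)  ⇒  80ω_c = 27  ⇒  ω_c = 27/80
sun–planet: 27·(1−27/80) = −13·(ω_p−ω_c)  ⇒  ω_p−ω_c = −(27/13)·(53/80) = -1431/1040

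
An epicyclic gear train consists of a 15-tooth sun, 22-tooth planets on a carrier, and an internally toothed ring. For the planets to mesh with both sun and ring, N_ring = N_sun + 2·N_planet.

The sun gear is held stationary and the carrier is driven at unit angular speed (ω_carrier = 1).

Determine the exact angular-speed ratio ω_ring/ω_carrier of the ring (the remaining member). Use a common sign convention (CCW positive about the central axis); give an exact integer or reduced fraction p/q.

N_ring = 15 + 2·22 = 59
15(ω_s−ω_c) = −59(ω_r−ω_c),  ω_s=0, ω_c=1
ω_r = 1 − (15/59)(0−1) = 74/59
ω_r/ω_c = 74/59

74/59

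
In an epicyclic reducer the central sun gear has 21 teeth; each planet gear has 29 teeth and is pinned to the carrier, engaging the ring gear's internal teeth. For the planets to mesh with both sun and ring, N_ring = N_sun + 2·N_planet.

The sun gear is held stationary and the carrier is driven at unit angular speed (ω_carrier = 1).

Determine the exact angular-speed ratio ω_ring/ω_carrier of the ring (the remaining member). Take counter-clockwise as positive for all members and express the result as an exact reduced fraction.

N_ring = 21 + 2·29 = 79
21(ω_s−ω_c) = −79(ω_r−ω_c),  ω_s=0, ω_c=1
ω_r = 1 − (21/79)(0−1) = 100/79
ω_r/ω_c = 100/79

100/79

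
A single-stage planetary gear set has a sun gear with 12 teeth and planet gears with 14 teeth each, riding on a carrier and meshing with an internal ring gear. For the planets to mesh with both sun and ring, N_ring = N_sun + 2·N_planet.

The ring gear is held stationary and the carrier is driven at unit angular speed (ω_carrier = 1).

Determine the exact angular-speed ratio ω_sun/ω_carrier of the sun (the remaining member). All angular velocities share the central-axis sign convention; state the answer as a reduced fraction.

N_ring = 12 + 2·14 = 40
12(ω_s−ω_c) = −40(ω_r−ω_c),  ω_r=0, ω_c=1
ω_s = 1 − (40/12)(0−1) = 13/3
ω_s/ω_c = 13/3

13/3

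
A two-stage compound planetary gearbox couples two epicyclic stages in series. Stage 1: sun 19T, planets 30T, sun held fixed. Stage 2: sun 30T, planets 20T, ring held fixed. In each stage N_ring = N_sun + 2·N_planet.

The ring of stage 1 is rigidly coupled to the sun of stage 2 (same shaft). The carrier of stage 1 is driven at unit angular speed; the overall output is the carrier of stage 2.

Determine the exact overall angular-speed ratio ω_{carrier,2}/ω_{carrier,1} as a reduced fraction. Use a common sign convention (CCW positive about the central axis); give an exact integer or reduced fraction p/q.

Stage 1: N_ring = 19 + 2·30 = 79
Stage 1: 19(ω_s−ω_c) = −79(ω_r−ω_c),  ω_s=0, ω_c=1
Stage 1: ω_r = 1 − (19/79)(0−1) = 98/79
  ⇒ ω_r¹/ω_c¹ = 98/79
Stage 2: N_ring = 30 + 2·20 = 70
Stage 2: 30(ω_s−ω_c) = −70(ω_r−ω_c),  ω_r=0, ω_s=1
Stage 2: 30(1−ω_c) = −70(0−ω_c)  ⇒  100ω_c = 30  ⇒  ω_c = 3/10
  ⇒ ω_c²/ω_s² = 3/10
Coupling ω_s² = ω_r¹ ⇒ overall = 98/79 × 3/10 = 147/395

147/395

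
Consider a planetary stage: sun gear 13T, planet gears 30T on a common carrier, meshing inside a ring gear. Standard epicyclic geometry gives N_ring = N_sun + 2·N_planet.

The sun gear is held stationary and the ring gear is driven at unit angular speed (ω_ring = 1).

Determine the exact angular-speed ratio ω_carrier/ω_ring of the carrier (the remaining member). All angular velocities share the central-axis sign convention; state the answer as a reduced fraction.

73/86

N_ring = 13 + 2·30 = 73
13(ω_s−ω_c) = −73(ω_r−ω_c),  ω_s=0, ω_r=1
13(0−ω_c) = −73(1−ω_c)  ⇒  86ω_c = 73  ⇒  ω_c = 73/86
ω_c/ω_r = 73/86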